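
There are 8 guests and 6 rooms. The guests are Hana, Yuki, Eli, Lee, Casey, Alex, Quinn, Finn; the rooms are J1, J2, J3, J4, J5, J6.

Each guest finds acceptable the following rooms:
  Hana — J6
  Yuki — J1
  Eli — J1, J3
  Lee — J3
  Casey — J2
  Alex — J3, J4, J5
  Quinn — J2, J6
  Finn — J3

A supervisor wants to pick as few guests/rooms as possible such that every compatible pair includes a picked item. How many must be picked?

5

The 5 edges Hana–J6, Yuki–J1, Eli–J3, Casey–J2, Alex–J5 form a matching, so any vertex cover needs at least 5 vertices (one per matched edge).
Conversely {Alex, J1, J2, J3, J6} meets every edge and has exactly 5 vertices, so 5 is optimal.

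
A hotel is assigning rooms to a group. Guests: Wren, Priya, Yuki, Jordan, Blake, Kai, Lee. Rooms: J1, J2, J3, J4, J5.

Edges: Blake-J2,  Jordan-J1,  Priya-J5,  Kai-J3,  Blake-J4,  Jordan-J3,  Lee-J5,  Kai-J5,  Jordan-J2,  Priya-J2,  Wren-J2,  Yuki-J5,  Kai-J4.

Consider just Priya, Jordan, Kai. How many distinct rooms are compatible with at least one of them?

5

The union of neighbours of {Priya, Jordan, Kai} is {J1, J2, J3, J4, J5}, which has 5 elements.
Since |N(S)| = 5 ≥ |S| = 3, Hall's condition holds for this subset.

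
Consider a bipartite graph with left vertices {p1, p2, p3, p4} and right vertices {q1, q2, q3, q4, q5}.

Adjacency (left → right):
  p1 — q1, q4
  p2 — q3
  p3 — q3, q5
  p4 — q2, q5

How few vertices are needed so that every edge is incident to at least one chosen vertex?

4

{p1, p2, p3, p4} is a vertex cover of size 4: every edge has an endpoint in this set.
No smaller cover exists because p1–q4, p2–q3, p3–q5, p4–q2 is a matching of size 4, and a cover must include an endpoint of each of these disjoint edges (König's theorem).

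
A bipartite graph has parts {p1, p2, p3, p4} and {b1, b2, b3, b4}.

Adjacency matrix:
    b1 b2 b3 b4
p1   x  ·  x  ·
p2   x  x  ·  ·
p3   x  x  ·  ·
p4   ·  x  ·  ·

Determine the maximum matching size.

A valid assignment of size 3: p1–b3, p2–b1, p3–b2.
The set {p2, p3, p4} has only 2 neighbours ({b1, b2}), so by Hall's theorem at most 3 of the 4 left vertices can be matched.

3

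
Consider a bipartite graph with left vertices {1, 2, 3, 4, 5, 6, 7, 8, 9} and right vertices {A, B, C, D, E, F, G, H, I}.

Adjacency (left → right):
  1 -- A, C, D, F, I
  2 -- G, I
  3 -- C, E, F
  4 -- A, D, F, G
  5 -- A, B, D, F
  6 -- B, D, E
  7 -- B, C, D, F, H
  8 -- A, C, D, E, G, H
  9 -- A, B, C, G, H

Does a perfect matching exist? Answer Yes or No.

Yes

One maximum matching: 1–F, 2–I, 3–C, 4–D, 5–B, 6–E, 7–H, 8–A, 9–G.
All 9 left vertices are covered.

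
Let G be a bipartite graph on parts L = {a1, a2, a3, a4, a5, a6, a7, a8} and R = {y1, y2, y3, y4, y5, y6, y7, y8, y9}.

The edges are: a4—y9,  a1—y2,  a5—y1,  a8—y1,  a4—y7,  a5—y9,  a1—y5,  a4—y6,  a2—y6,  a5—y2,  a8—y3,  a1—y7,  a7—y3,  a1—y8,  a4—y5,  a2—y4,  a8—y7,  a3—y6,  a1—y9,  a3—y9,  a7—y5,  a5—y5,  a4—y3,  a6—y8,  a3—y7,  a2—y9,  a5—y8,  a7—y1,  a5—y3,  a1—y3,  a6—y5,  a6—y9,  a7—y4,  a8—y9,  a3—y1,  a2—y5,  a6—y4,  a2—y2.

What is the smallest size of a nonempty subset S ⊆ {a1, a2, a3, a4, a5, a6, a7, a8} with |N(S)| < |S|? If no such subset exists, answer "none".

A matching saturating every left vertex exists, for instance a1→y9, a2→y4, a3→y7, a4→y6, a5→y2, a6→y8, a7→y1, a8→y3.
By Hall's marriage theorem, this means |N(S)| ≥ |S| for every subset S, so no violating subset exists.

none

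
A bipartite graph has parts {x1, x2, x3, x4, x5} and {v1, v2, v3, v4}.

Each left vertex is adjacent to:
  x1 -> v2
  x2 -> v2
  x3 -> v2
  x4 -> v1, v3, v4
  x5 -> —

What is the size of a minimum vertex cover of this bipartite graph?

2

{x4, v2} is a vertex cover of size 2: every edge has an endpoint in this set.
No smaller cover exists because x1–v2, x4–v1 is a matching of size 2, and a cover must include an endpoint of each of these disjoint edges (König's theorem).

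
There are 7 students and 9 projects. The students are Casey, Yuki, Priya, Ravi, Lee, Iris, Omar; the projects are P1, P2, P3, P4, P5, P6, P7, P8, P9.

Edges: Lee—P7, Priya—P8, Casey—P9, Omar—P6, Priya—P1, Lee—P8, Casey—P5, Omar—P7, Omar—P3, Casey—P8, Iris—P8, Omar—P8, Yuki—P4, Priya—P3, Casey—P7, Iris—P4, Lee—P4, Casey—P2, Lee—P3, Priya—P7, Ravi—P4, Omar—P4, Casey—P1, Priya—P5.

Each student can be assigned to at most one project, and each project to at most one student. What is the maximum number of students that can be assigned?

6

For example, pair Casey-P2, Yuki-P4, Priya-P1, Lee-P7, Iris-P8, Omar-P3.
The set {Yuki, Ravi} has only 1 neighbour ({P4}), so by Hall's theorem at most 6 of the 7 students can be matched.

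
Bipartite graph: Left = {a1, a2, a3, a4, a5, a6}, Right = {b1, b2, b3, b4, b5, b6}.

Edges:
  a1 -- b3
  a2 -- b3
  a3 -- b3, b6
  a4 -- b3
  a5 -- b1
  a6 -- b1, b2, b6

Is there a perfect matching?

No

The set {a1, a2, a4} has only 1 neighbour ({b3}), so by Hall's theorem at most 4 of the 6 left vertices can be matched.
Hence no matching covers every left vertex.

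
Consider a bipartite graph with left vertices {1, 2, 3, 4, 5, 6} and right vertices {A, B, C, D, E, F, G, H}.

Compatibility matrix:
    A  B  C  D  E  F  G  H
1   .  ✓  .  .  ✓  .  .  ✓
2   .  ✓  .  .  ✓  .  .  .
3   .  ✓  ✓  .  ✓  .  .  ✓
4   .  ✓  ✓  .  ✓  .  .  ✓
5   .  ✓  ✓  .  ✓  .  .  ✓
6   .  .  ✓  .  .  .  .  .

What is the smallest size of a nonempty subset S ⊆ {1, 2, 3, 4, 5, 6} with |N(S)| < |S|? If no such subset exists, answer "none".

5

Take S = {1, 2, 3, 4, 5}. Its neighbourhood is {B, C, E, H}, so |N(S)| = 4 < |S| = 5.
Every subset of size less than 5 has at least as many neighbours as members, so 5 is the minimum.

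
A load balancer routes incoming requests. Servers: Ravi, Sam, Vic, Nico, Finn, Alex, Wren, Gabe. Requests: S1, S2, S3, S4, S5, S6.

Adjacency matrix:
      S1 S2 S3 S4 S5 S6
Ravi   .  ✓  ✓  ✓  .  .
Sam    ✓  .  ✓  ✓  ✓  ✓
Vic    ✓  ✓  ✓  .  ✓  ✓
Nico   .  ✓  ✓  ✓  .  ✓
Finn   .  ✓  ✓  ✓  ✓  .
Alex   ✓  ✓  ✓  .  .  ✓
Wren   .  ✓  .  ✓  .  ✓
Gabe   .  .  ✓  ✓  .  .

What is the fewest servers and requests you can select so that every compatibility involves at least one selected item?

The 6 edges Ravi–S3, Sam–S1, Vic–S5, Nico–S6, Finn–S4, Alex–S2 form a matching, so any vertex cover needs at least 6 vertices (one per matched edge).
Conversely {S1, S2, S3, S4, S5, S6} meets every edge and has exactly 6 vertices, so 6 is optimal.

6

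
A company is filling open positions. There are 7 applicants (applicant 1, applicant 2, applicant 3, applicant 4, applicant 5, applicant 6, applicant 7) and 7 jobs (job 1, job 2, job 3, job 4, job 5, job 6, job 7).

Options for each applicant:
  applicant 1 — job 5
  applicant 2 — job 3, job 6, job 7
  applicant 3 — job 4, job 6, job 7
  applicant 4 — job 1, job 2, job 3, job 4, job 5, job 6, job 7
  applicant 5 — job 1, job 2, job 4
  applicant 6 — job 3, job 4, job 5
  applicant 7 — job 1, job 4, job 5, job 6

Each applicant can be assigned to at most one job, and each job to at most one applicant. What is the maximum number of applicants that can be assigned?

For example, pair applicant 1-job 5, applicant 2-job 3, applicant 3-job 7, applicant 4-job 1, applicant 5-job 2, applicant 6-job 4, applicant 7-job 6.
All 7 applicants are matched, so no larger matching exists.

7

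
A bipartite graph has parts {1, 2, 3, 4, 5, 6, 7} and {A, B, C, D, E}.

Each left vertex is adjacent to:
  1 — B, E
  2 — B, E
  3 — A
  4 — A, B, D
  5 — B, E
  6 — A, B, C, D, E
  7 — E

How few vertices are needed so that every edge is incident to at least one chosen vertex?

5

{3, 4, 6, B, E} is a vertex cover of size 5: every edge has an endpoint in this set.
No smaller cover exists because 1–E, 2–B, 3–A, 4–D, 6–C is a matching of size 5, and a cover must include an endpoint of each of these disjoint edges (König's theorem).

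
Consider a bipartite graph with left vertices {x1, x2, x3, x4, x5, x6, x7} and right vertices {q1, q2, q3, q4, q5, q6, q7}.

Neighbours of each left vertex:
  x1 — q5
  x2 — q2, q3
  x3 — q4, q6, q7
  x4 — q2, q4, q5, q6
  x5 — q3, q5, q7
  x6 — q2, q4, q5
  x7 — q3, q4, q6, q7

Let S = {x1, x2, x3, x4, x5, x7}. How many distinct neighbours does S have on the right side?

6

The union of neighbours of {x1, x2, x3, x4, x5, x7} is {q2, q3, q4, q5, q6, q7}, which has 6 elements.
Since |N(S)| = 6 ≥ |S| = 6, Hall's condition holds for this subset.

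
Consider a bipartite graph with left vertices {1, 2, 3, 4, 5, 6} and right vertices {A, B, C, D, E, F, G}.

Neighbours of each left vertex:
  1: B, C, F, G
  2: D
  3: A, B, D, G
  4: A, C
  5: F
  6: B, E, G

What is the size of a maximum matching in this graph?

For example, pair 1-C, 2-D, 3-G, 4-A, 5-F, 6-B.
All 6 left vertices are matched, so no larger matching exists.

6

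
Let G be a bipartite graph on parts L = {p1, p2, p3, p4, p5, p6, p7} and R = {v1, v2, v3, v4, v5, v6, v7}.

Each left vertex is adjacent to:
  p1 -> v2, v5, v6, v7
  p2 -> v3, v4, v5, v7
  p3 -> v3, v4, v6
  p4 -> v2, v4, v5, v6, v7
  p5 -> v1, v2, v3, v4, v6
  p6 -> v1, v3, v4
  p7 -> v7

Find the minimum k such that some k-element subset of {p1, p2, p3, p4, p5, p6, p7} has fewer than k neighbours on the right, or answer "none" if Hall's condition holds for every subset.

none

A matching saturating every left vertex exists, for instance p1→v2, p2→v5, p3→v4, p4→v6, p5→v3, p6→v1, p7→v7.
By Hall's marriage theorem, this means |N(S)| ≥ |S| for every subset S, so no violating subset exists.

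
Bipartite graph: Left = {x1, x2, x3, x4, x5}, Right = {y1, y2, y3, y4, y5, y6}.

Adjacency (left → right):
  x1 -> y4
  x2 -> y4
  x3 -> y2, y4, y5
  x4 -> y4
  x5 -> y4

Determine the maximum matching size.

2

A valid assignment of size 2: x1-y4, x3-y2.
The set {x1, x2, x4, x5} has only 1 neighbour ({y4}), so by Hall's theorem at most 2 of the 5 left vertices can be matched.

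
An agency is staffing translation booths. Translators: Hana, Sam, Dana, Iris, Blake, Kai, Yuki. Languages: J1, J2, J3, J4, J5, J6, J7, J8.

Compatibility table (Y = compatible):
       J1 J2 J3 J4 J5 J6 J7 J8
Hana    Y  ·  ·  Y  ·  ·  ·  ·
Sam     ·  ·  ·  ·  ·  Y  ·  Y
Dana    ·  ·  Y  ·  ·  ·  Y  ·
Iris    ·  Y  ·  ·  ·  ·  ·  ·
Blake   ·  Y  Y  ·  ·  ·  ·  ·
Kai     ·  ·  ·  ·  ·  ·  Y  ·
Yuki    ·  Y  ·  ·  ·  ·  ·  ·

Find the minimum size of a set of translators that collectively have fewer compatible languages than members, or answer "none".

Take S = {Iris, Yuki}. Its neighbourhood is {J2}, so |N(S)| = 1 < |S| = 2.
No single vertex violates Hall's condition since each has at least one neighbour, so 2 is the minimum.

2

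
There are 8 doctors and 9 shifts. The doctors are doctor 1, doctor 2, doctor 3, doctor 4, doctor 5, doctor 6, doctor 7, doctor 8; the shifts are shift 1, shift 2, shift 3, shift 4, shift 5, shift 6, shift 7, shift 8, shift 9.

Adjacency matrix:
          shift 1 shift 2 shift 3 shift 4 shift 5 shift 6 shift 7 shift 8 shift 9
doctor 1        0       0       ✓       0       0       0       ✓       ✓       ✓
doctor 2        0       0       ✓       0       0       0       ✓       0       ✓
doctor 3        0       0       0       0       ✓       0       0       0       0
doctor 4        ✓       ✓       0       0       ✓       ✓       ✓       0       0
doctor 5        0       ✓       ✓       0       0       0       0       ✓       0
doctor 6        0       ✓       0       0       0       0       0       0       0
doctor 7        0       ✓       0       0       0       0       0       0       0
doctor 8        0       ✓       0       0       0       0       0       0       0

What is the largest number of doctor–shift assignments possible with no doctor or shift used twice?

A valid assignment of size 6: doctor 1→shift 8, doctor 2→shift 7, doctor 3→shift 5, doctor 4→shift 6, doctor 5→shift 3, doctor 6→shift 2.
The set {doctor 6, doctor 7, doctor 8} has only 1 neighbour ({shift 2}), so by Hall's theorem at most 6 of the 8 doctors can be matched.

6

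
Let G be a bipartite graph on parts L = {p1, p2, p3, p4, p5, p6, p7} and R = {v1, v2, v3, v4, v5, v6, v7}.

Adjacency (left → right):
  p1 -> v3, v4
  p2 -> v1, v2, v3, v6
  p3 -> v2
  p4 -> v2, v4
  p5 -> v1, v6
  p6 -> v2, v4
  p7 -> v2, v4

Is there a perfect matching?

The set {p3, p4, p6, p7} has only 2 neighbours ({v2, v4}), so by Hall's theorem at most 5 of the 7 left vertices can be matched.
Hence no matching covers every left vertex.

No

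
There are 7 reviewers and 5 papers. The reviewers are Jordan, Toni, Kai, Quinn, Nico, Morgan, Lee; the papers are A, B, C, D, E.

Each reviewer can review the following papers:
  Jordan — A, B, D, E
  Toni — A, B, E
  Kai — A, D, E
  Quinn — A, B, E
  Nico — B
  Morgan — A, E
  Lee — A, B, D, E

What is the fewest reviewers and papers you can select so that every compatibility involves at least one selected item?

The 4 edges Jordan–E, Toni–A, Kai–D, Quinn–B form a matching, so any vertex cover needs at least 4 vertices (one per matched edge).
Conversely {A, B, D, E} meets every edge and has exactly 4 vertices, so 4 is optimal.

4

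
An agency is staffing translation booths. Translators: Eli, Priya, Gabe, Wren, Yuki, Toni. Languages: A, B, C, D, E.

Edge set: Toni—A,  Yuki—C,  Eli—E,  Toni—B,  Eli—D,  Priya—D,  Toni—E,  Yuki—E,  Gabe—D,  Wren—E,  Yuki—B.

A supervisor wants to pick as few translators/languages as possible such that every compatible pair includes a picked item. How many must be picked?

The 4 edges Eli–E, Priya–D, Yuki–C, Toni–B form a matching, so any vertex cover needs at least 4 vertices (one per matched edge).
Conversely {Yuki, Toni, D, E} meets every edge and has exactly 4 vertices, so 4 is optimal.

4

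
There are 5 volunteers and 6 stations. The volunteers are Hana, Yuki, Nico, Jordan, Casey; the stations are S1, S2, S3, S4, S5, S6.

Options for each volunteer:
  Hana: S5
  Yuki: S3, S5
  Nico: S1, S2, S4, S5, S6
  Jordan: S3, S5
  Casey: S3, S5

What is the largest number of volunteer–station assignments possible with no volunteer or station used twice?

3

For example, pair Hana-S5, Yuki-S3, Nico-S2.
The set {Hana, Yuki, Jordan, Casey} has only 2 neighbours ({S3, S5}), so by Hall's theorem at most 3 of the 5 volunteers can be matched.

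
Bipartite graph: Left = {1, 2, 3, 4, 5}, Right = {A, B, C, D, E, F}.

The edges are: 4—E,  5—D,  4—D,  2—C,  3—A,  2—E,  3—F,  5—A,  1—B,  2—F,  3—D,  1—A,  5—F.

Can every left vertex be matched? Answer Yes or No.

One maximum matching: 1→B, 2→C, 3→D, 4→E, 5→F.
Every left vertex is matched, so this matching saturates all of them.

Yes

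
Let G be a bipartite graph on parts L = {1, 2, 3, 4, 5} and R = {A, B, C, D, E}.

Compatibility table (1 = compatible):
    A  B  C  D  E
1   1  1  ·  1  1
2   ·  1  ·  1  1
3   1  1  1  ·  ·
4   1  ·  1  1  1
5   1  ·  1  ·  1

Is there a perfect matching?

One maximum matching: 1→A, 2→D, 3→B, 4→C, 5→E.
All 5 left vertices are covered.

Yes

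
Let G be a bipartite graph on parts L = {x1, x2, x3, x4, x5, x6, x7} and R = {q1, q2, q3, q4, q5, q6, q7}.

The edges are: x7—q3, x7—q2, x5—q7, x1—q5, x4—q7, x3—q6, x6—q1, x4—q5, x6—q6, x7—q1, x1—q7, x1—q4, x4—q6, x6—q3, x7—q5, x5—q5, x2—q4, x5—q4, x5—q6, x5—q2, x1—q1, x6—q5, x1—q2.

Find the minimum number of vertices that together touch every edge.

7

{x1, x2, x3, x4, x5, x6, x7} is a vertex cover of size 7: every edge has an endpoint in this set.
No smaller cover exists because x1–q1, x2–q4, x3–q6, x4–q5, x5–q7, x6–q3, x7–q2 is a matching of size 7, and a cover must include an endpoint of each of these disjoint edges (König's theorem).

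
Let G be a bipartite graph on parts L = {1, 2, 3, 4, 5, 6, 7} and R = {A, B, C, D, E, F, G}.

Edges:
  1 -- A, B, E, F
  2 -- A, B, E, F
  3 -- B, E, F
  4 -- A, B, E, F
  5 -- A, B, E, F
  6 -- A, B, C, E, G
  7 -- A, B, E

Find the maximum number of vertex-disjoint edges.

For example, pair 1–A, 2–F, 3–E, 4–B, 6–G.
The set {1, 2, 3, 4, 5, 7} has only 4 neighbours ({A, B, E, F}), so by Hall's theorem at most 5 of the 7 left vertices can be matched.

5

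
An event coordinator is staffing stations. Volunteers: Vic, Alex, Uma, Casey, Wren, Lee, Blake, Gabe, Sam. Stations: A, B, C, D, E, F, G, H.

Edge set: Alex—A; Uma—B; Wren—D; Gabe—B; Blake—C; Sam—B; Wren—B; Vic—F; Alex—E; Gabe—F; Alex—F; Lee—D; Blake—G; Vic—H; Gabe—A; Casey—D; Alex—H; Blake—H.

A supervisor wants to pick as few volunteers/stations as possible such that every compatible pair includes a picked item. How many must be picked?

6

{Vic, Alex, Blake, Gabe, B, D} is a vertex cover of size 6: every edge has an endpoint in this set.
No smaller cover exists because Vic–H, Alex–E, Uma–B, Casey–D, Blake–C, Gabe–F is a matching of size 6, and a cover must include an endpoint of each of these disjoint edges (König's theorem).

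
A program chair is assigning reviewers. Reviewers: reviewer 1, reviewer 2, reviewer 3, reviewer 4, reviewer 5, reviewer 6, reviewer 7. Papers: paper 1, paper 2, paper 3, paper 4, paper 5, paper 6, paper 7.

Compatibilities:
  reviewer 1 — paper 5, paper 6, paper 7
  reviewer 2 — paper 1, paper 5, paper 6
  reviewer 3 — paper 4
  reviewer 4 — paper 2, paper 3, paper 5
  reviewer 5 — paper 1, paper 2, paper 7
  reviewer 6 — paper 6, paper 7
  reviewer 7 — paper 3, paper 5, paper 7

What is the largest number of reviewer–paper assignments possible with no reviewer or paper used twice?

One maximum matching: reviewer 1-paper 5, reviewer 2-paper 1, reviewer 3-paper 4, reviewer 4-paper 3, reviewer 5-paper 2, reviewer 6-paper 6, reviewer 7-paper 7.
This saturates every reviewer, so 7 is the maximum.

7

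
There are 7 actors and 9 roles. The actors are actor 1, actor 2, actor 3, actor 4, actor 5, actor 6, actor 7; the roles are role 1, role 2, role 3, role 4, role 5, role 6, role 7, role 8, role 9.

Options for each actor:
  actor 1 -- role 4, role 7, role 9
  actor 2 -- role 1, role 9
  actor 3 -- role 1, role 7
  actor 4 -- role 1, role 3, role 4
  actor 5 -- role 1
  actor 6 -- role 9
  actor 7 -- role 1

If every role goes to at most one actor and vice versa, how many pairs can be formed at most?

5

One maximum matching: actor 1–role 4, actor 2–role 9, actor 3–role 7, actor 4–role 3, actor 5–role 1.
The set {actor 2, actor 5, actor 6, actor 7} has only 2 neighbours ({role 1, role 9}), so by Hall's theorem at most 5 of the 7 actors can be matched.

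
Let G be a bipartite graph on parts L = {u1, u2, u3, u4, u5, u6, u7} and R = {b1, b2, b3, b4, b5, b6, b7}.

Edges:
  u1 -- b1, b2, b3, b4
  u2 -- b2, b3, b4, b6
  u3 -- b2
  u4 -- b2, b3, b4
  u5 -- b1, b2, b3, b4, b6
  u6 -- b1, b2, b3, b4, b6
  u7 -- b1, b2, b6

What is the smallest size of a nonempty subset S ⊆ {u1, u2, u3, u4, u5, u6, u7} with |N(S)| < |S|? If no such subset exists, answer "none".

Take S = {u1, u2, u3, u4, u5, u6}. Its neighbourhood is {b1, b2, b3, b4, b6}, so |N(S)| = 5 < |S| = 6.
Every subset of size less than 6 has at least as many neighbours as members, so 6 is the minimum.

6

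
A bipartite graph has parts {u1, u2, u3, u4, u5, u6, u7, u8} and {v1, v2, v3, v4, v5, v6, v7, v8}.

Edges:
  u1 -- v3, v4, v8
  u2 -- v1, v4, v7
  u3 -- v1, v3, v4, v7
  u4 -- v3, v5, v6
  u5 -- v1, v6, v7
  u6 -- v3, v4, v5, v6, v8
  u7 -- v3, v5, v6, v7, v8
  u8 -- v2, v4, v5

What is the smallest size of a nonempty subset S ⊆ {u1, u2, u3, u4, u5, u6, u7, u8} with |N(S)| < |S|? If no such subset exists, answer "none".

none

A matching saturating every left vertex exists, for instance u1→v8, u2→v4, u3→v1, u4→v5, u5→v7, u6→v6, u7→v3, u8→v2.
By Hall's marriage theorem, this means |N(S)| ≥ |S| for every subset S, so no violating subset exists.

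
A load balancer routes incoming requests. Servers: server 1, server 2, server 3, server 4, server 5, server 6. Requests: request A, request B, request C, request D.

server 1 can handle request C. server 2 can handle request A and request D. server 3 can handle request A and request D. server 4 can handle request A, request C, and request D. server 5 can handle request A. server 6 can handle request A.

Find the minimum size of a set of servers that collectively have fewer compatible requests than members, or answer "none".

Take S = {server 5, server 6}. Its neighbourhood is {request A}, so |N(S)| = 1 < |S| = 2.
No single vertex violates Hall's condition since each has at least one neighbour, so 2 is the minimum.

2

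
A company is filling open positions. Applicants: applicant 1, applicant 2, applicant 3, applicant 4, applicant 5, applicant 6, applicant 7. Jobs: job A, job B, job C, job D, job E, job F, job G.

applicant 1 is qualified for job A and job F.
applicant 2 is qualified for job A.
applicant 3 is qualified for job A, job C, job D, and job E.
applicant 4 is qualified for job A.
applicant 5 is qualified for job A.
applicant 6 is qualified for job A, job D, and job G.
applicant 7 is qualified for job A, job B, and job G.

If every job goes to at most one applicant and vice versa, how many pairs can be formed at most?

5

For example, pair applicant 1→job F, applicant 2→job A, applicant 3→job E, applicant 6→job D, applicant 7→job G.
The set {applicant 2, applicant 4, applicant 5} has only 1 neighbour ({job A}), so by Hall's theorem at most 5 of the 7 applicants can be matched.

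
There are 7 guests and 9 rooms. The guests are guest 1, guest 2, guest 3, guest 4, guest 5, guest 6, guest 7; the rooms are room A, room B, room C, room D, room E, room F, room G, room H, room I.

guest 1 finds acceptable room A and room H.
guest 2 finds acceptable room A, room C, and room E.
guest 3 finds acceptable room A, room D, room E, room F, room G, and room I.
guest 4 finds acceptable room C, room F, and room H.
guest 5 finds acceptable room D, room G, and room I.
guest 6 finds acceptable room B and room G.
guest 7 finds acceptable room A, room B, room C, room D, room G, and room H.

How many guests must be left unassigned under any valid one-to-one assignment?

A valid assignment of size 7: guest 1-room H, guest 2-room E, guest 3-room I, guest 4-room F, guest 5-room G, guest 6-room B, guest 7-room D.
All 7 guests are matched, so no larger matching exists.
That matches 7 of the 7, leaving 0 unmatched; no matching can do better.

0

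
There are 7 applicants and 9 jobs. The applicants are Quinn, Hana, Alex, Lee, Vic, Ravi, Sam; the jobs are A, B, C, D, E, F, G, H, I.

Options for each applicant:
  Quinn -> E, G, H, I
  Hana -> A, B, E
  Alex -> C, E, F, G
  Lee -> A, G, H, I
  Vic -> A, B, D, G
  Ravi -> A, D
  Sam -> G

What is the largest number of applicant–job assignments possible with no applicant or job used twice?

A valid assignment of size 7: Quinn–E, Hana–B, Alex–C, Lee–I, Vic–D, Ravi–A, Sam–G.
This saturates every applicant, so 7 is the maximum.

7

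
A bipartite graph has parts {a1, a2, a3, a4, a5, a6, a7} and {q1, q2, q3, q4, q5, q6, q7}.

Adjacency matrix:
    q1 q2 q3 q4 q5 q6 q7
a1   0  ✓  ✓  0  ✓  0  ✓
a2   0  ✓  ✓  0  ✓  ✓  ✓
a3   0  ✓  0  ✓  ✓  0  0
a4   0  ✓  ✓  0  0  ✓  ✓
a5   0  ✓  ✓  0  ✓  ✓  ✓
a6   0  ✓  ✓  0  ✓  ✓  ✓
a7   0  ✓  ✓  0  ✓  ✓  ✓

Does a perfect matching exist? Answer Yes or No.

No

The set {a1, a2, a4, a5, a6, a7} has only 5 neighbours ({q2, q3, q5, q6, q7}), so by Hall's theorem at most 6 of the 7 left vertices can be matched.
Hence no matching covers every left vertex.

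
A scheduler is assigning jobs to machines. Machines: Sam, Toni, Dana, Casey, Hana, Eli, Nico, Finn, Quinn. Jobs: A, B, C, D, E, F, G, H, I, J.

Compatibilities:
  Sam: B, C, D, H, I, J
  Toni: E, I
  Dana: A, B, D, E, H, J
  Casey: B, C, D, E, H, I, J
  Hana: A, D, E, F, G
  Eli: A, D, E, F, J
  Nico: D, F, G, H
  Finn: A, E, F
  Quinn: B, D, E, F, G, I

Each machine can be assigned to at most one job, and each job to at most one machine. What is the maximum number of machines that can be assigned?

9

For example, pair Sam→B, Toni→I, Dana→H, Casey→E, Hana→A, Eli→J, Nico→D, Finn→F, Quinn→G.
This saturates every machine, so 9 is the maximum.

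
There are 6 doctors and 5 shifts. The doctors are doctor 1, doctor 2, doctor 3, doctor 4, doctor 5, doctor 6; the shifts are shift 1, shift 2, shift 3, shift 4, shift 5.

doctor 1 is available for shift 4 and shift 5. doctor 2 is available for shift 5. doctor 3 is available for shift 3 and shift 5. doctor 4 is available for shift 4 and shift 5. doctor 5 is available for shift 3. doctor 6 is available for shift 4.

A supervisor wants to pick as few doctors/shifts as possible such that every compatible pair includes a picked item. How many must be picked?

3

A maximum matching has 3 edges (e.g. doctor 1–shift 4, doctor 2–shift 5, doctor 3–shift 3).
By König's theorem the minimum vertex cover has the same size. One such cover is {shift 3, shift 4, shift 5}.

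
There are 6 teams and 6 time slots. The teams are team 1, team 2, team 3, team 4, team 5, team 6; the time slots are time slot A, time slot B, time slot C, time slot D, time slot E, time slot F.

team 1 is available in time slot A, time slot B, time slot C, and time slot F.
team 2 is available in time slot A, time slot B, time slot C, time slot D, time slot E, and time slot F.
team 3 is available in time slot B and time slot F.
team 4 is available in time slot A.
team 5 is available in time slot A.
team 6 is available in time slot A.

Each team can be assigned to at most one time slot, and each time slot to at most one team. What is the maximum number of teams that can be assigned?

A valid assignment of size 4: team 1→time slot B, team 2→time slot C, team 3→time slot F, team 4→time slot A.
The set {team 4, team 5, team 6} has only 1 neighbour ({time slot A}), so by Hall's theorem at most 4 of the 6 teams can be matched.

4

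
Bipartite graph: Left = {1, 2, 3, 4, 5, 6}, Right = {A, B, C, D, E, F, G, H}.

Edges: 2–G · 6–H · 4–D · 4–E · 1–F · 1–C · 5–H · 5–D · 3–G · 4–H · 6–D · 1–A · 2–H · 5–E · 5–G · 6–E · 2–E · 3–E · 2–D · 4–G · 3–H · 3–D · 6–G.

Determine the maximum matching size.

A valid assignment of size 5: 1–F, 2–G, 3–H, 4–D, 5–E.
The set {2, 3, 4, 5, 6} has only 4 neighbours ({D, E, G, H}), so by Hall's theorem at most 5 of the 6 left vertices can be matched.

5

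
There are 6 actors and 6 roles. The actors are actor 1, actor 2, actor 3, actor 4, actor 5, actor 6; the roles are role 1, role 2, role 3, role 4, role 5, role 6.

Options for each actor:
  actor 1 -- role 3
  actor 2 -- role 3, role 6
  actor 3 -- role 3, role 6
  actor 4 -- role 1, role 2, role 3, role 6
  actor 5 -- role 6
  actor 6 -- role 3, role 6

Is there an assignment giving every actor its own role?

The set {actor 1, actor 2, actor 3, actor 5, actor 6} has only 2 neighbours ({role 3, role 6}), so by Hall's theorem at most 3 of the 6 actors can be matched.
Hence no matching covers every actor.

No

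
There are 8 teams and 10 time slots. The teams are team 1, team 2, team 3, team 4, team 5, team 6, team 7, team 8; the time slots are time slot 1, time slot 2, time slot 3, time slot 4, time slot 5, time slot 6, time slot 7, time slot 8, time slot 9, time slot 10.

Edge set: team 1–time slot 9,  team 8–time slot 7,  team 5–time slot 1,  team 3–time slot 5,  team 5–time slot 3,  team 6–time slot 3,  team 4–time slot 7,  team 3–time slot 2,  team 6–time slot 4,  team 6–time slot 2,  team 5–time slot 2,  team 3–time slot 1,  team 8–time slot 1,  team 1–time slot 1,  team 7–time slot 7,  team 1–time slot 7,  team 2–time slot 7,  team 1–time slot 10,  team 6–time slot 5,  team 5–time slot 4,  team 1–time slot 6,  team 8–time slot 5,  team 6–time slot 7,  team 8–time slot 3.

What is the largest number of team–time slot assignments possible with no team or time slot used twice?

For example, pair team 1–time slot 9, team 2–time slot 7, team 3–time slot 2, team 5–time slot 4, team 6–time slot 5, team 8–time slot 3.
The set {team 2, team 4, team 7} has only 1 neighbour ({time slot 7}), so by Hall's theorem at most 6 of the 8 teams can be matched.

6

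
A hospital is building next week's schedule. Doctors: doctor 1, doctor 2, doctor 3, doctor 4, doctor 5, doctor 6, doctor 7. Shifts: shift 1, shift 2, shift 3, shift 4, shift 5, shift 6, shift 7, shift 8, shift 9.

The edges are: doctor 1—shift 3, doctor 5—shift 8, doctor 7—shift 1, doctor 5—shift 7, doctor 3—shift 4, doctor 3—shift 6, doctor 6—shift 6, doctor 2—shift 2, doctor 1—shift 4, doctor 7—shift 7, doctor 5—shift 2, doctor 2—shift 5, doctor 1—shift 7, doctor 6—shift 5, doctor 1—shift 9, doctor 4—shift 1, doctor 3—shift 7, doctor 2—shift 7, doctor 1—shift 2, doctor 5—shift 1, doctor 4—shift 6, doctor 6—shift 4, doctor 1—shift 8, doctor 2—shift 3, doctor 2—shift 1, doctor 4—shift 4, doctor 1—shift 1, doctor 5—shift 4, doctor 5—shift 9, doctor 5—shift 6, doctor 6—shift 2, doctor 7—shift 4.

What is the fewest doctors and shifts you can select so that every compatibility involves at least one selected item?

{doctor 1, doctor 2, doctor 3, doctor 4, doctor 5, doctor 6, doctor 7} is a vertex cover of size 7: every edge has an endpoint in this set.
No smaller cover exists because doctor 1–shift 8, doctor 2–shift 2, doctor 3–shift 7, doctor 4–shift 6, doctor 5–shift 1, doctor 6–shift 5, doctor 7–shift 4 is a matching of size 7, and a cover must include an endpoint of each of these disjoint edges (König's theorem).

7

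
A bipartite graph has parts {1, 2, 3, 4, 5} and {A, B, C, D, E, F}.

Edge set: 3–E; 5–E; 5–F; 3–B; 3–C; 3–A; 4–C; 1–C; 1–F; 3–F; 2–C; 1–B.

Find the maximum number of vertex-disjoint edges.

One maximum matching: 1→B, 2→C, 3→A, 5→E.
The set {2, 4} has only 1 neighbour ({C}), so by Hall's theorem at most 4 of the 5 left vertices can be matched.

4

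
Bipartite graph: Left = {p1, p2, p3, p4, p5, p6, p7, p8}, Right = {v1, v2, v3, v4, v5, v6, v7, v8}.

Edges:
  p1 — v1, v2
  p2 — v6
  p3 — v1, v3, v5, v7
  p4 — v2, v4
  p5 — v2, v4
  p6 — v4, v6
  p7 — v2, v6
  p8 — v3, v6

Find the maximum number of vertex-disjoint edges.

6

One maximum matching: p1→v1, p2→v6, p3→v7, p4→v4, p5→v2, p8→v3.
The set {p2, p4, p5, p6, p7} has only 3 neighbours ({v2, v4, v6}), so by Hall's theorem at most 6 of the 8 left vertices can be matched.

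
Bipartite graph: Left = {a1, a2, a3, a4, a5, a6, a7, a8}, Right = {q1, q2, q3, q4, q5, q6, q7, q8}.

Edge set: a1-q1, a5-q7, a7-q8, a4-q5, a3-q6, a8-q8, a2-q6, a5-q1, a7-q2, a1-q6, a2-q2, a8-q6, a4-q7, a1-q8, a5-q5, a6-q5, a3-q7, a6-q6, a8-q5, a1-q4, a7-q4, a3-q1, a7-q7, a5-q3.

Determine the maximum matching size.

One maximum matching: a1-q4, a2-q6, a3-q1, a4-q7, a5-q3, a6-q5, a7-q2, a8-q8.
All 8 left vertices are matched, so no larger matching exists.

8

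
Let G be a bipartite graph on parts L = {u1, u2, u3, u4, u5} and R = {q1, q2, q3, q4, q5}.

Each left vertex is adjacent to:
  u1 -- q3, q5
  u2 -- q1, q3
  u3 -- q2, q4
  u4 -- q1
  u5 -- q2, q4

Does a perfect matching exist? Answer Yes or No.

One maximum matching: u1-q5, u2-q3, u3-q4, u4-q1, u5-q2.
Every left vertex is matched, so this is a perfect matching.

Yes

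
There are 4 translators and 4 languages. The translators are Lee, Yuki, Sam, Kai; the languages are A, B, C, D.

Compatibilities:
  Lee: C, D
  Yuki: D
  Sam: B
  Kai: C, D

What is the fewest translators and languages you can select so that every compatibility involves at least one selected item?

3

A maximum matching has 3 edges (e.g. Lee–C, Yuki–D, Sam–B).
By König's theorem the minimum vertex cover has the same size. One such cover is {Sam, C, D}.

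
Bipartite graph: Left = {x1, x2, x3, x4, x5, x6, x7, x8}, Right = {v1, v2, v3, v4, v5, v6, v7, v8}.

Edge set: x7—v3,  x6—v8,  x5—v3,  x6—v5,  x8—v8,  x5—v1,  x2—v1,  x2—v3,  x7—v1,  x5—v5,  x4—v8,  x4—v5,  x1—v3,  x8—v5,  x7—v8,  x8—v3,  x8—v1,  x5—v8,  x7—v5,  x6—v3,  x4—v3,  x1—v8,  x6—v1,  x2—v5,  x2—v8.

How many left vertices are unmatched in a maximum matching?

4

One maximum matching: x1-v3, x2-v8, x4-v5, x5-v1.
The set {x1, x2, x3, x4, x5, x6, x7, x8} has only 4 neighbours ({v1, v3, v5, v8}), so by Hall's theorem at most 4 of the 8 left vertices can be matched.
That matches 4 of the 8, leaving 4 unmatched; no matching can do better.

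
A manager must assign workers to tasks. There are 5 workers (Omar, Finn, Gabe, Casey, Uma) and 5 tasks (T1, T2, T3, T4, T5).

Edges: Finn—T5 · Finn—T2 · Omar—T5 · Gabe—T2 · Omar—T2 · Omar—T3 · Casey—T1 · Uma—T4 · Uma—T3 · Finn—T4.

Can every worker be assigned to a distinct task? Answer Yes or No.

One maximum matching: Omar–T3, Finn–T5, Gabe–T2, Casey–T1, Uma–T4.
Every worker is matched, so this is a perfect matching.

Yes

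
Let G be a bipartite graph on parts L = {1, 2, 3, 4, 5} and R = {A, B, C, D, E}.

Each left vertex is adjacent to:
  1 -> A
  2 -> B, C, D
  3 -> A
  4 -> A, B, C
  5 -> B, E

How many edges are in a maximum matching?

4

One maximum matching: 1–A, 2–D, 4–C, 5–B.
The set {1, 3} has only 1 neighbour ({A}), so by Hall's theorem at most 4 of the 5 left vertices can be matched.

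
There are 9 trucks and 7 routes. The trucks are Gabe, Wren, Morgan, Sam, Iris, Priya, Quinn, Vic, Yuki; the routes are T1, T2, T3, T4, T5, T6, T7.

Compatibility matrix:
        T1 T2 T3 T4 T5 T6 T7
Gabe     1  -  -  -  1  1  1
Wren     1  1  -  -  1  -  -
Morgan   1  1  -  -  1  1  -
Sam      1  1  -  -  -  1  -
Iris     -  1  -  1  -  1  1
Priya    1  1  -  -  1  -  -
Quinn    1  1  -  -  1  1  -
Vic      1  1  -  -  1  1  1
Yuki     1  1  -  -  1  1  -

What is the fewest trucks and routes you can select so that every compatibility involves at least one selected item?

6

The 6 edges Gabe–T7, Wren–T1, Morgan–T5, Sam–T6, Iris–T4, Priya–T2 form a matching, so any vertex cover needs at least 6 vertices (one per matched edge).
Conversely {Iris, T1, T2, T5, T6, T7} meets every edge and has exactly 6 vertices, so 6 is optimal.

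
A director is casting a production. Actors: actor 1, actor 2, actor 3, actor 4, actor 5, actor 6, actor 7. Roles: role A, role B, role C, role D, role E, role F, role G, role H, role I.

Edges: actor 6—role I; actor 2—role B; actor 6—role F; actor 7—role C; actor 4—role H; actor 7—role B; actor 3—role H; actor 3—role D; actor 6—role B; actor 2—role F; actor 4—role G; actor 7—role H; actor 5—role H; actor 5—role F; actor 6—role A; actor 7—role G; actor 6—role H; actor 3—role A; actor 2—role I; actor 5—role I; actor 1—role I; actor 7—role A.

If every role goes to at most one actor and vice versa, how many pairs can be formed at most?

7

One maximum matching: actor 1-role I, actor 2-role B, actor 3-role D, actor 4-role H, actor 5-role F, actor 6-role A, actor 7-role G.
This saturates every actor, so 7 is the maximum.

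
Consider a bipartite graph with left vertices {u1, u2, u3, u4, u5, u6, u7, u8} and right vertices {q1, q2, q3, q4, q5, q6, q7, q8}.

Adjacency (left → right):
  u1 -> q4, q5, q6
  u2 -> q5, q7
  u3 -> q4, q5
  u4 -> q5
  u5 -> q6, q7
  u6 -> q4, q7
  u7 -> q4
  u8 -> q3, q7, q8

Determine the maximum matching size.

For example, pair u1–q6, u2–q7, u3–q4, u4–q5, u8–q8.
The set {u1, u2, u3, u4, u5, u6, u7} has only 4 neighbours ({q4, q5, q6, q7}), so by Hall's theorem at most 5 of the 8 left vertices can be matched.

5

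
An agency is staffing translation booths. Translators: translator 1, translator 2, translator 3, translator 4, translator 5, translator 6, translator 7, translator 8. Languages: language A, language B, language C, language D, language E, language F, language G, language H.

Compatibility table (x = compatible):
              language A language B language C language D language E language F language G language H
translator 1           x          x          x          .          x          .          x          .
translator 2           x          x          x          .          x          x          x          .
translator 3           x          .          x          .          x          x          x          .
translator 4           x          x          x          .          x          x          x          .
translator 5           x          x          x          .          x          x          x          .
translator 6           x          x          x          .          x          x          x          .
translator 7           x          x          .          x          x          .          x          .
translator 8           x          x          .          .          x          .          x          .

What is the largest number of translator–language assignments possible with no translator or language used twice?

A valid assignment of size 7: translator 1-language C, translator 2-language E, translator 3-language A, translator 4-language G, translator 5-language B, translator 6-language F, translator 7-language D.
The set {translator 1, translator 2, translator 3, translator 4, translator 5, translator 6, translator 8} has only 6 neighbours ({language A, language B, language C, language E, language F, language G}), so by Hall's theorem at most 7 of the 8 translators can be matched.

7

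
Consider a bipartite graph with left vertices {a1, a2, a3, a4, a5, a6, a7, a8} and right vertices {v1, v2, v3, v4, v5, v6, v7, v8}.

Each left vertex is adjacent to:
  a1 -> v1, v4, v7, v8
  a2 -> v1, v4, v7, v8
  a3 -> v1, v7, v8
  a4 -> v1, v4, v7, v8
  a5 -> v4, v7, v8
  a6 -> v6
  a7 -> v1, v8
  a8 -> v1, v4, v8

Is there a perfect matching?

The set {a1, a2, a3, a4, a5, a7, a8} has only 4 neighbours ({v1, v4, v7, v8}), so by Hall's theorem at most 5 of the 8 left vertices can be matched.
Hence no matching covers every left vertex.

No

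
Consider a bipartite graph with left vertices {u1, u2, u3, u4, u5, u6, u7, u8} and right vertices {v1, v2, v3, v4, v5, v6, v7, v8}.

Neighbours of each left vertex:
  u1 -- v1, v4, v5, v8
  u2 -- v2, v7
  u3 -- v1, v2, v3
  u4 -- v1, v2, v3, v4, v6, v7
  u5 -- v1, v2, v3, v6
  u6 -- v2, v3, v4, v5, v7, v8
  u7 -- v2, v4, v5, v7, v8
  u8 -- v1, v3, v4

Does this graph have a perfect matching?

Yes

One maximum matching: u1→v8, u2→v7, u3→v2, u4→v4, u5→v6, u6→v3, u7→v5, u8→v1.
Every left vertex is matched, so this is a perfect matching.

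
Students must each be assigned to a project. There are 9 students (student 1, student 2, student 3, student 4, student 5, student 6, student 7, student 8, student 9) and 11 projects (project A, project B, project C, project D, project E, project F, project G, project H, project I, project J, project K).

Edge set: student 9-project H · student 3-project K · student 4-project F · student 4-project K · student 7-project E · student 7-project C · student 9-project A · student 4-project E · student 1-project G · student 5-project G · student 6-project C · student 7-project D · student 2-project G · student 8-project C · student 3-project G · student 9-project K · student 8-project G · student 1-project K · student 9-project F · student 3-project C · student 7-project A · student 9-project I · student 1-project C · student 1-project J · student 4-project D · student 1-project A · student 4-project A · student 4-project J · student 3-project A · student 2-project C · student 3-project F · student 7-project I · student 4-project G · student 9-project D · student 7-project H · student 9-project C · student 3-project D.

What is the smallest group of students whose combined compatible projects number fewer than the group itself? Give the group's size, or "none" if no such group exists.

3

Take S = {student 2, student 5, student 6}. Its neighbourhood is {project C, project G}, so |N(S)| = 2 < |S| = 3.
Every subset of size less than 3 has at least as many neighbours as members, so 3 is the minimum.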